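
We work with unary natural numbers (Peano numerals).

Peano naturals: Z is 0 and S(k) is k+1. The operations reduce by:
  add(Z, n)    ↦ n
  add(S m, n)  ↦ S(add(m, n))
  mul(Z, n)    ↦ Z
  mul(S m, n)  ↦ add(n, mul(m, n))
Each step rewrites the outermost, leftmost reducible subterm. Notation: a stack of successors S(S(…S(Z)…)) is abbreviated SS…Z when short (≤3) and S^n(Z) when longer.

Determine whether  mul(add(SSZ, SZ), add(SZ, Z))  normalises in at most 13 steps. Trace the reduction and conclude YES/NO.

  start: mul(add(SSZ, SZ), add(SZ, Z))
  step 1: mul(S(add(SZ, SZ)), add(SZ, Z))
  step 2: add(add(SZ, Z), mul(add(SZ, SZ), add(SZ, Z)))
  step 3: add(S(add(Z, Z)), mul(add(SZ, SZ), add(SZ, Z)))
  step 4: S(add(add(Z, Z), mul(add(SZ, SZ), add(SZ, Z))))
  step 5: S(add(Z, mul(add(SZ, SZ), add(SZ, Z))))
  step 6: S(mul(add(SZ, SZ), add(SZ, Z)))
  step 7: S(mul(S(add(Z, SZ)), add(SZ, Z)))
  step 8: S(add(add(SZ, Z), mul(add(Z, SZ), add(SZ, Z))))
  step 9: S(add(S(add(Z, Z)), mul(add(Z, SZ), add(SZ, Z))))
  step 10: S(S(add(add(Z, Z), mul(add(Z, SZ), add(SZ, Z)))))
  step 11: S(S(add(Z, mul(add(Z, SZ), add(SZ, Z)))))
  step 12: S(S(mul(add(Z, SZ), add(SZ, Z))))
  step 13: S(S(mul(SZ, add(SZ, Z))))

Answer: NO — after 13 steps the term is S(S(mul(SZ, add(SZ, Z)))), not yet normal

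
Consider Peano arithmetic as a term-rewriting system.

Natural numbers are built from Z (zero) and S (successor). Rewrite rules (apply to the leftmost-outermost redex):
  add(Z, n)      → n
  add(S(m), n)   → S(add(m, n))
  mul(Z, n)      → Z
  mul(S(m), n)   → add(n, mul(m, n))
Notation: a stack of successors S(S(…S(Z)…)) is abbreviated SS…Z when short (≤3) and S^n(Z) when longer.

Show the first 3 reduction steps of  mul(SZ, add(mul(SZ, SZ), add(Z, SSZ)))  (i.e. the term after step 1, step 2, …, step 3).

  start: mul(SZ, add(mul(SZ, SZ), add(Z, SSZ)))
  step 1: add(add(mul(SZ, SZ), add(Z, SSZ)), mul(Z, add(mul(SZ, SZ), add(Z, SSZ))))
  step 2: add(add(add(SZ, mul(Z, SZ)), add(Z, SSZ)), mul(Z, add(mul(SZ, SZ), add(Z, SSZ))))
  step 3: add(add(S(add(Z, mul(Z, SZ))), add(Z, SSZ)), mul(Z, add(mul(SZ, SZ), add(Z, SSZ))))

Answer: after 3 steps: add(add(S(add(Z, mul(Z, SZ))), add(Z, SSZ)), mul(Z, add(mul(SZ, SZ), add(Z, SSZ))))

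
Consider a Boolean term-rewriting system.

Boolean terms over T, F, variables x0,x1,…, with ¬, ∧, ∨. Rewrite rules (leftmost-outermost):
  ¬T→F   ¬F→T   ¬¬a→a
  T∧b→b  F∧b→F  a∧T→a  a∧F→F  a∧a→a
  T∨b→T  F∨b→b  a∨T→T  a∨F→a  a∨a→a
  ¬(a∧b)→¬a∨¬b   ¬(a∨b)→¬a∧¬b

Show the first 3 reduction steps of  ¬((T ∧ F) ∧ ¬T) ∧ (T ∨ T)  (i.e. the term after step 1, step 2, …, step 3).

  start: ¬((T ∧ F) ∧ ¬T) ∧ (T ∨ T)
  step 1: (¬(T ∧ F) ∨ ¬¬T) ∧ (T ∨ T)
  step 2: ((¬T ∨ ¬F) ∨ ¬¬T) ∧ (T ∨ T)
  step 3: ((F ∨ ¬F) ∨ ¬¬T) ∧ (T ∨ T)

Answer: after 3 steps: ((F ∨ ¬F) ∨ ¬¬T) ∧ (T ∨ T)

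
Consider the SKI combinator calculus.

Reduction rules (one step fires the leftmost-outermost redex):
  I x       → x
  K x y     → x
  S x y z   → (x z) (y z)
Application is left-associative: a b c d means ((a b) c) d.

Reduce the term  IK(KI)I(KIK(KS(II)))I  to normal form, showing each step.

  start: IK(KI)I(KIK(KS(II)))I
  [1] K(KI)I(KIK(KS(II)))I
  [2] KI(KIK(KS(II)))I
  [3] II
  [4] I

Answer: normal form = I  (in 4 steps)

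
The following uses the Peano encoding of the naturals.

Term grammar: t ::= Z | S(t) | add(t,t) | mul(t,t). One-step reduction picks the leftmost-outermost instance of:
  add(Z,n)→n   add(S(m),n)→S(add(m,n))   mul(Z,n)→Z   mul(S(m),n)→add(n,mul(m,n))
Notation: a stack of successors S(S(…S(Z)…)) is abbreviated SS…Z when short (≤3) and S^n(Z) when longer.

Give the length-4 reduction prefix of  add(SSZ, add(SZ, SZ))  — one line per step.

  start: add(SSZ, add(SZ, SZ))
  →1  S(add(SZ, add(SZ, SZ)))
  →2  S(S(add(Z, add(SZ, SZ))))
  →3  S(S(add(SZ, SZ)))
  →4  S(S(S(add(Z, SZ))))

Answer: after 4 steps: S(S(S(add(Z, SZ))))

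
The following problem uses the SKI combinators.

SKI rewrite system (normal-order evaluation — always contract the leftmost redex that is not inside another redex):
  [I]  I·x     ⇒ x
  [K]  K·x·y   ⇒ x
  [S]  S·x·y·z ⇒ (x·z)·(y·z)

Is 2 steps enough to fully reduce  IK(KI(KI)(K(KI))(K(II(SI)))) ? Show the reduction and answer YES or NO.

Answer: NO — after 2 steps the term is K(I(K(KI))(K(II(SI)))), not yet normal

Reduction:
  start: IK(KI(KI)(K(KI))(K(II(SI))))
  [1] K(KI(KI)(K(KI))(K(II(SI))))
  [2] K(I(K(KI))(K(II(SI))))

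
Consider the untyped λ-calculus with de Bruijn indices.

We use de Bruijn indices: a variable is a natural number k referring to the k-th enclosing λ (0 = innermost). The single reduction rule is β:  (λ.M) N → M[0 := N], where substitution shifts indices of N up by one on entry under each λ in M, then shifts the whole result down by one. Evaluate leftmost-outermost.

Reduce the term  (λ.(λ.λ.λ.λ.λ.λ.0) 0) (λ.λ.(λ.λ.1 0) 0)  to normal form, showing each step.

  start: (λ.(λ.λ.λ.λ.λ.λ.0) 0) (λ.λ.(λ.λ.1 0) 0)
  step 1: (λ.λ.λ.λ.λ.λ.0) (λ.λ.(λ.λ.1 0) 0)
  step 2: λ.λ.λ.λ.λ.0

Answer: normal form = λ.λ.λ.λ.λ.0  (in 2 steps)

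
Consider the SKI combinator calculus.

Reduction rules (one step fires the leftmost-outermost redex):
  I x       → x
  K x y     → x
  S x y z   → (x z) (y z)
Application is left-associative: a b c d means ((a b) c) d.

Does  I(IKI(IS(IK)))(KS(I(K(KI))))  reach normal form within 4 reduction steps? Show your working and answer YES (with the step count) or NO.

  start: I(IKI(IS(IK)))(KS(I(K(KI))))
  [1] IKI(IS(IK))(KS(I(K(KI))))
  [2] KI(IS(IK))(KS(I(K(KI))))
  [3] I(KS(I(K(KI))))
  [4] KS(I(K(KI)))

Answer: NO — after 4 steps the term is KS(I(K(KI))), not yet normal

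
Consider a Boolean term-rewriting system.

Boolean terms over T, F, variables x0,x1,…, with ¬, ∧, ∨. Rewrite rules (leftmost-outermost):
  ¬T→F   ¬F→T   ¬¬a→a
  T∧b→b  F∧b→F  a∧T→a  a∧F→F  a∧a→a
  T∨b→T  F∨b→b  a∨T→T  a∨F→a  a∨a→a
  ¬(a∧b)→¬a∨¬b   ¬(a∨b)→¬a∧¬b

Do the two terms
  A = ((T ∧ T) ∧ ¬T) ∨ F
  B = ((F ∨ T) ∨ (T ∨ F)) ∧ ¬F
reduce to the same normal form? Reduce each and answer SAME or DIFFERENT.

Term A:
  start: ((T ∧ T) ∧ ¬T) ∨ F
  →1  (T ∧ T) ∧ ¬T
  →2  T ∧ ¬T
  →3  ¬T
  →4  F

Term B:
  start: ((F ∨ T) ∨ (T ∨ F)) ∧ ¬F
  →1  (T ∨ (T ∨ F)) ∧ ¬F
  →2  T ∧ ¬F
  →3  ¬F
  →4  T

Answer: DIFFERENT — A ⇓ F, B ⇓ T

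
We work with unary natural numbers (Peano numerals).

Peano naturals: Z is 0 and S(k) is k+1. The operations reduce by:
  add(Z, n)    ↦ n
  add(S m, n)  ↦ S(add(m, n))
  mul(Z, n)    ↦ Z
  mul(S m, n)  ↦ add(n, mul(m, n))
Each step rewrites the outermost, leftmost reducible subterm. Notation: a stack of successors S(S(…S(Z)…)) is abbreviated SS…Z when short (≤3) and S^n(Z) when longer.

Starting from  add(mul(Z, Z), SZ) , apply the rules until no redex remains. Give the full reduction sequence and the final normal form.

Answer: normal form = SZ  (in 2 steps)

Working:
  start: add(mul(Z, Z), SZ)
  step 1: add(Z, SZ)
  step 2: SZ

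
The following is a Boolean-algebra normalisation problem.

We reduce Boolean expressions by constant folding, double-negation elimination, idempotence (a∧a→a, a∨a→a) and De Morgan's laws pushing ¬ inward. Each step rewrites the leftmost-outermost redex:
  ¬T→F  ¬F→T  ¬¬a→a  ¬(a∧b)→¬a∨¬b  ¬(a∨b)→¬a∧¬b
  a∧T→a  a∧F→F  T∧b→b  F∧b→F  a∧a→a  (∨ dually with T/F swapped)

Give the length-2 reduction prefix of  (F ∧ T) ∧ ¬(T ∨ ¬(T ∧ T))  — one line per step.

  start: (F ∧ T) ∧ ¬(T ∨ ¬(T ∧ T))
  step 1: F ∧ ¬(T ∨ ¬(T ∧ T))
  step 2: F

Answer: after 2 steps: F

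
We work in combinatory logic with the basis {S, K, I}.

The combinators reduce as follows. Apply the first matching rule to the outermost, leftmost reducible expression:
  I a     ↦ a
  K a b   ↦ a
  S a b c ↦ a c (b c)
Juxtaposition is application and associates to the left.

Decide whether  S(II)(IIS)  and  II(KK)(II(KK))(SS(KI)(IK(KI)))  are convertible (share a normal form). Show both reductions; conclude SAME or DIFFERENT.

Term A:
  start: S(II)(IIS)
  [1] SI(IIS)
  [2] SI(IS)
  [3] SIS

Term B:
  start: II(KK)(II(KK))(SS(KI)(IK(KI)))
  [1] I(KK)(II(KK))(SS(KI)(IK(KI)))
  [2] KK(II(KK))(SS(KI)(IK(KI)))
  [3] K(SS(KI)(IK(KI)))
  [4] K(S(IK(KI))(KI(IK(KI))))
  [5] K(S(K(KI))(KI(IK(KI))))
  [6] K(S(K(KI))I)

Answer: DIFFERENT — A ⇓ SIS, B ⇓ K(S(K(KI))I)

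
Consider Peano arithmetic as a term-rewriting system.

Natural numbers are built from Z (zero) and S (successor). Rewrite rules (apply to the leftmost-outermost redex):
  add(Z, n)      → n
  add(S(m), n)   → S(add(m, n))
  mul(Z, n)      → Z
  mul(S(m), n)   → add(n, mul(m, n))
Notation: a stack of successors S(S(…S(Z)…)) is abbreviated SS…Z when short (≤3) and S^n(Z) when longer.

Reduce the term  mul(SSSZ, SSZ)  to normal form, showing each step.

Answer: normal form = S^6(Z)  (in 13 steps)

Working:
  start: mul(SSSZ, SSZ)
  →1  add(SSZ, mul(SSZ, SSZ))
  →2  S(add(SZ, mul(SSZ, SSZ)))
  →3  S(S(add(Z, mul(SSZ, SSZ))))
  →4  S(S(mul(SSZ, SSZ)))
  →5  S(S(add(SSZ, mul(SZ, SSZ))))
  →6  S(S(S(add(SZ, mul(SZ, SSZ)))))
  →7  S(S(S(S(add(Z, mul(SZ, SSZ))))))
  →8  S(S(S(S(mul(SZ, SSZ)))))
  →9  S(S(S(S(add(SSZ, mul(Z, SSZ))))))
  →10  S(S(S(S(S(add(SZ, mul(Z, SSZ)))))))
  →11  S(S(S(S(S(S(add(Z, mul(Z, SSZ))))))))
  →12  S(S(S(S(S(S(mul(Z, SSZ)))))))
  →13  S^6(Z)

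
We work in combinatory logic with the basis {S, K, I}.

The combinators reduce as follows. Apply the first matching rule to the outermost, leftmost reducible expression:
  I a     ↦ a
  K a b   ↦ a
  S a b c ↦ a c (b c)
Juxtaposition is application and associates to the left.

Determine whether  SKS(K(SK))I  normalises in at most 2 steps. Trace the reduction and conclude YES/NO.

  start: SKS(K(SK))I
  step 1: K(K(SK))(S(K(SK)))I
  step 2: K(SK)I

Answer: NO — after 2 steps the term is K(SK)I, not yet normal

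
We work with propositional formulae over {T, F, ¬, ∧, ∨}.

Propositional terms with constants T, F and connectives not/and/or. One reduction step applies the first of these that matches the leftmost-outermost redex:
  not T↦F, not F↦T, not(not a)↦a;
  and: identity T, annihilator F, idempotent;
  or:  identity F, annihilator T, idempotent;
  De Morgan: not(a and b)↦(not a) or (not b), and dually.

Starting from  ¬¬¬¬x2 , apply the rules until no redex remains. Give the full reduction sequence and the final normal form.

  start: ¬¬¬¬x2
  step 1: ¬¬x2
  step 2: x2

Answer: normal form = x2  (in 2 steps)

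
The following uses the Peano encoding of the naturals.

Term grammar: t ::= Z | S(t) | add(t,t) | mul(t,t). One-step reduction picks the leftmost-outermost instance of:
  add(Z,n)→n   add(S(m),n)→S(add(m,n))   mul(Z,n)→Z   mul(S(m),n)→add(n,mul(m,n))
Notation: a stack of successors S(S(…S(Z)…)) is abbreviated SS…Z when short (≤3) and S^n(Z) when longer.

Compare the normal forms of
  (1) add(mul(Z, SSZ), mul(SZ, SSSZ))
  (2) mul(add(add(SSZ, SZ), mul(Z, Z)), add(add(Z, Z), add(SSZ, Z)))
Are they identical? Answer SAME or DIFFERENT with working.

Term A:
  start: add(mul(Z, SSZ), mul(SZ, SSSZ))
  [1] add(Z, mul(SZ, SSSZ))
  [2] mul(SZ, SSSZ)
  [3] add(SSSZ, mul(Z, SSSZ))
  [4] S(add(SSZ, mul(Z, SSSZ)))
  [5] S(S(add(SZ, mul(Z, SSSZ))))
  [6] S(S(S(add(Z, mul(Z, SSSZ)))))
  [7] S(S(S(mul(Z, SSSZ))))
  [8] SSSZ

Term B:
  start: mul(add(add(SSZ, SZ), mul(Z, Z)), add(add(Z, Z), add(SSZ, Z)))
  [1] mul(add(S(add(SZ, SZ)), mul(Z, Z)), add(add(Z, Z), add(SSZ, Z)))
  [2] mul(S(add(add(SZ, SZ), mul(Z, Z))), add(add(Z, Z), add(SSZ, Z)))
  [3] add(add(add(Z, Z), add(SSZ, Z)), mul(add(add(SZ, SZ), mul(Z, Z)), add(add(Z, Z), add(SSZ, Z))))
  [4] add(add(Z, add(SSZ, Z)), mul(add(add(SZ, SZ), mul(Z, Z)), add(add(Z, Z), add(SSZ, Z))))
  [5] add(add(SSZ, Z), mul(add(add(SZ, SZ), mul(Z, Z)), add(add(Z, Z), add(SSZ, Z))))
  [6] add(S(add(SZ, Z)), mul(add(add(SZ, SZ), mul(Z, Z)), add(add(Z, Z), add(SSZ, Z))))
  [7] S(add(add(SZ, Z), mul(add(add(SZ, SZ), mul(Z, Z)), add(add(Z, Z), add(SSZ, Z)))))
  [8] S(add(S(add(Z, Z)), mul(add(add(SZ, SZ), mul(Z, Z)), add(add(Z, Z), add(SSZ, Z)))))
  [9] S(S(add(add(Z, Z), mul(add(add(SZ, SZ), mul(Z, Z)), add(add(Z, Z), add(SSZ, Z))))))
  [10] S(S(add(Z, mul(add(add(SZ, SZ), mul(Z, Z)), add(add(Z, Z), add(SSZ, Z))))))
  [11] S(S(mul(add(add(SZ, SZ), mul(Z, Z)), add(add(Z, Z), add(SSZ, Z)))))
  [12] S(S(mul(add(S(add(Z, SZ)), mul(Z, Z)), add(add(Z, Z), add(SSZ, Z)))))
  [13] S(S(mul(S(add(add(Z, SZ), mul(Z, Z))), add(add(Z, Z), add(SSZ, Z)))))
  [14] S(S(add(add(add(Z, Z), add(SSZ, Z)), mul(add(add(Z, SZ), mul(Z, Z)), add(add(Z, Z), add(SSZ, Z))))))
  [15] S(S(add(add(Z, add(SSZ, Z)), mul(add(add(Z, SZ), mul(Z, Z)), add(add(Z, Z), add(SSZ, Z))))))
  [16] S(S(add(add(SSZ, Z), mul(add(add(Z, SZ), mul(Z, Z)), add(add(Z, Z), add(SSZ, Z))))))
  [17] S(S(add(S(add(SZ, Z)), mul(add(add(Z, SZ), mul(Z, Z)), add(add(Z, Z), add(SSZ, Z))))))
  [18] S(S(S(add(add(SZ, Z), mul(add(add(Z, SZ), mul(Z, Z)), add(add(Z, Z), add(SSZ, Z)))))))
  [19] S(S(S(add(S(add(Z, Z)), mul(add(add(Z, SZ), mul(Z, Z)), add(add(Z, Z), add(SSZ, Z)))))))
  [20] S(S(S(S(add(add(Z, Z), mul(add(add(Z, SZ), mul(Z, Z)), add(add(Z, Z), add(SSZ, Z))))))))
  [21] S(S(S(S(add(Z, mul(add(add(Z, SZ), mul(Z, Z)), add(add(Z, Z), add(SSZ, Z))))))))
  [22] S(S(S(S(mul(add(add(Z, SZ), mul(Z, Z)), add(add(Z, Z), add(SSZ, Z)))))))
  [23] S(S(S(S(mul(add(SZ, mul(Z, Z)), add(add(Z, Z), add(SSZ, Z)))))))
  [24] S(S(S(S(mul(S(add(Z, mul(Z, Z))), add(add(Z, Z), add(SSZ, Z)))))))
  [25] S(S(S(S(add(add(add(Z, Z), add(SSZ, Z)), mul(add(Z, mul(Z, Z)), add(add(Z, Z), add(SSZ, Z))))))))
  [26] S(S(S(S(add(add(Z, add(SSZ, Z)), mul(add(Z, mul(Z, Z)), add(add(Z, Z), add(SSZ, Z))))))))
  [27] S(S(S(S(add(add(SSZ, Z), mul(add(Z, mul(Z, Z)), add(add(Z, Z), add(SSZ, Z))))))))
  [28] S(S(S(S(add(S(add(SZ, Z)), mul(add(Z, mul(Z, Z)), add(add(Z, Z), add(SSZ, Z))))))))
  [29] S(S(S(S(S(add(add(SZ, Z), mul(add(Z, mul(Z, Z)), add(add(Z, Z), add(SSZ, Z)))))))))
  [30] S(S(S(S(S(add(S(add(Z, Z)), mul(add(Z, mul(Z, Z)), add(add(Z, Z), add(SSZ, Z)))))))))
  [31] S(S(S(S(S(S(add(add(Z, Z), mul(add(Z, mul(Z, Z)), add(add(Z, Z), add(SSZ, Z))))))))))
  [32] S(S(S(S(S(S(add(Z, mul(add(Z, mul(Z, Z)), add(add(Z, Z), add(SSZ, Z))))))))))
  [33] S(S(S(S(S(S(mul(add(Z, mul(Z, Z)), add(add(Z, Z), add(SSZ, Z)))))))))
  [34] S(S(S(S(S(S(mul(mul(Z, Z), add(add(Z, Z), add(SSZ, Z)))))))))
  [35] S(S(S(S(S(S(mul(Z, add(add(Z, Z), add(SSZ, Z)))))))))
  [36] S^6(Z)

Answer: DIFFERENT — A ⇓ SSSZ, B ⇓ S^6(Z)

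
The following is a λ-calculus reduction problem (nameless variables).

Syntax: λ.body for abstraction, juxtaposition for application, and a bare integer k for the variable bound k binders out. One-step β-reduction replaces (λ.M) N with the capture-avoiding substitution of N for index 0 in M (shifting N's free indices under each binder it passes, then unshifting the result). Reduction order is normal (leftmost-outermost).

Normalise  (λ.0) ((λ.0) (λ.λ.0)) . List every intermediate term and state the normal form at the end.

Answer: normal form = λ.λ.0  (in 2 steps)

Reduction:
  start: (λ.0) ((λ.0) (λ.λ.0))
  [1] (λ.0) (λ.λ.0)
  [2] λ.λ.0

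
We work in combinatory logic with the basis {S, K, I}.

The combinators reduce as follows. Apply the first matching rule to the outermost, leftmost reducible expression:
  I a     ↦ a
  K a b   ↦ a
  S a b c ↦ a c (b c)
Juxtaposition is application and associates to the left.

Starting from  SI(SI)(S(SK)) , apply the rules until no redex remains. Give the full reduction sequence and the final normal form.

  start: SI(SI)(S(SK))
  step 1: I(S(SK))(SI(S(SK)))
  step 2: S(SK)(SI(S(SK)))

Answer: normal form = S(SK)(SI(S(SK)))  (in 2 steps)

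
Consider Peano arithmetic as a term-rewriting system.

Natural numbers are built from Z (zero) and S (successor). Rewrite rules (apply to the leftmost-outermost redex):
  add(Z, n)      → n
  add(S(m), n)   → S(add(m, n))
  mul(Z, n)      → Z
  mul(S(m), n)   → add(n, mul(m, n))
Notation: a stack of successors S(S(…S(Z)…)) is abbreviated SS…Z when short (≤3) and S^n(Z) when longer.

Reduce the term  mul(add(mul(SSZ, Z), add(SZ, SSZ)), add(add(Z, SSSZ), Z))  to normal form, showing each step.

Answer: normal form = S^9(Z)  (in 39 steps)

Reduction:
  start: mul(add(mul(SSZ, Z), add(SZ, SSZ)), add(add(Z, SSSZ), Z))
  [1] mul(add(add(Z, mul(SZ, Z)), add(SZ, SSZ)), add(add(Z, SSSZ), Z))
  [2] mul(add(mul(SZ, Z), add(SZ, SSZ)), add(add(Z, SSSZ), Z))
  [3] mul(add(add(Z, mul(Z, Z)), add(SZ, SSZ)), add(add(Z, SSSZ), Z))
  [4] mul(add(mul(Z, Z), add(SZ, SSZ)), add(add(Z, SSSZ), Z))
  [5] mul(add(Z, add(SZ, SSZ)), add(add(Z, SSSZ), Z))
  [6] mul(add(SZ, SSZ), add(add(Z, SSSZ), Z))
  [7] mul(S(add(Z, SSZ)), add(add(Z, SSSZ), Z))
  [8] add(add(add(Z, SSSZ), Z), mul(add(Z, SSZ), add(add(Z, SSSZ), Z)))
  [9] add(add(SSSZ, Z), mul(add(Z, SSZ), add(add(Z, SSSZ), Z)))
  [10] add(S(add(SSZ, Z)), mul(add(Z, SSZ), add(add(Z, SSSZ), Z)))
  [11] S(add(add(SSZ, Z), mul(add(Z, SSZ), add(add(Z, SSSZ), Z))))
  [12] S(add(S(add(SZ, Z)), mul(add(Z, SSZ), add(add(Z, SSSZ), Z))))
  [13] S(S(add(add(SZ, Z), mul(add(Z, SSZ), add(add(Z, SSSZ), Z)))))
  [14] S(S(add(S(add(Z, Z)), mul(add(Z, SSZ), add(add(Z, SSSZ), Z)))))
  [15] S(S(S(add(add(Z, Z), mul(add(Z, SSZ), add(add(Z, SSSZ), Z))))))
  [16] S(S(S(add(Z, mul(add(Z, SSZ), add(add(Z, SSSZ), Z))))))
  [17] S(S(S(mul(add(Z, SSZ), add(add(Z, SSSZ), Z)))))
  [18] S(S(S(mul(SSZ, add(add(Z, SSSZ), Z)))))
  [19] S(S(S(add(add(add(Z, SSSZ), Z), mul(SZ, add(add(Z, SSSZ), Z))))))
  [20] S(S(S(add(add(SSSZ, Z), mul(SZ, add(add(Z, SSSZ), Z))))))
  [21] S(S(S(add(S(add(SSZ, Z)), mul(SZ, add(add(Z, SSSZ), Z))))))
  [22] S(S(S(S(add(add(SSZ, Z), mul(SZ, add(add(Z, SSSZ), Z)))))))
  [23] S(S(S(S(add(S(add(SZ, Z)), mul(SZ, add(add(Z, SSSZ), Z)))))))
  [24] S(S(S(S(S(add(add(SZ, Z), mul(SZ, add(add(Z, SSSZ), Z))))))))
  [25] S(S(S(S(S(add(S(add(Z, Z)), mul(SZ, add(add(Z, SSSZ), Z))))))))
  [26] S(S(S(S(S(S(add(add(Z, Z), mul(SZ, add(add(Z, SSSZ), Z)))))))))
  [27] S(S(S(S(S(S(add(Z, mul(SZ, add(add(Z, SSSZ), Z)))))))))
  [28] S(S(S(S(S(S(mul(SZ, add(add(Z, SSSZ), Z))))))))
  [29] S(S(S(S(S(S(add(add(add(Z, SSSZ), Z), mul(Z, add(add(Z, SSSZ), Z)))))))))
  [30] S(S(S(S(S(S(add(add(SSSZ, Z), mul(Z, add(add(Z, SSSZ), Z)))))))))
  [31] S(S(S(S(S(S(add(S(add(SSZ, Z)), mul(Z, add(add(Z, SSSZ), Z)))))))))
  [32] S(S(S(S(S(S(S(add(add(SSZ, Z), mul(Z, add(add(Z, SSSZ), Z))))))))))
  [33] S(S(S(S(S(S(S(add(S(add(SZ, Z)), mul(Z, add(add(Z, SSSZ), Z))))))))))
  [34] S(S(S(S(S(S(S(S(add(add(SZ, Z), mul(Z, add(add(Z, SSSZ), Z)))))))))))
  [35] S(S(S(S(S(S(S(S(add(S(add(Z, Z)), mul(Z, add(add(Z, SSSZ), Z)))))))))))
  [36] S(S(S(S(S(S(S(S(S(add(add(Z, Z), mul(Z, add(add(Z, SSSZ), Z))))))))))))
  [37] S(S(S(S(S(S(S(S(S(add(Z, mul(Z, add(add(Z, SSSZ), Z))))))))))))
  [38] S(S(S(S(S(S(S(S(S(mul(Z, add(add(Z, SSSZ), Z)))))))))))
  [39] S^9(Z)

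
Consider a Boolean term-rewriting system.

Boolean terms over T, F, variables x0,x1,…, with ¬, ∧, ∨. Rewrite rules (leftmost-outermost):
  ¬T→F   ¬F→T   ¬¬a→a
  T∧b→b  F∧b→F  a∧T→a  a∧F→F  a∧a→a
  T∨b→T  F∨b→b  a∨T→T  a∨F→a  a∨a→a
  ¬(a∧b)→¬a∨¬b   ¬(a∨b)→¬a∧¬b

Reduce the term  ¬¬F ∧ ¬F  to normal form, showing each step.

  start: ¬¬F ∧ ¬F
  step 1: F ∧ ¬F
  step 2: F

Answer: normal form = F  (in 2 steps)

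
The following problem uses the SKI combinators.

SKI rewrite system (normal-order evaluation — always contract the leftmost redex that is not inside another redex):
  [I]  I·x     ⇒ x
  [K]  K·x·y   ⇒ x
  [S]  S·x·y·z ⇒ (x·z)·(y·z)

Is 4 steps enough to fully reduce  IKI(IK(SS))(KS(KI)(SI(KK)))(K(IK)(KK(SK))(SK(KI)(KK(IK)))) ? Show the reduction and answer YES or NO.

  start: IKI(IK(SS))(KS(KI)(SI(KK)))(K(IK)(KK(SK))(SK(KI)(KK(IK))))
  →1  KI(IK(SS))(KS(KI)(SI(KK)))(K(IK)(KK(SK))(SK(KI)(KK(IK))))
  →2  I(KS(KI)(SI(KK)))(K(IK)(KK(SK))(SK(KI)(KK(IK))))
  →3  KS(KI)(SI(KK))(K(IK)(KK(SK))(SK(KI)(KK(IK))))
  →4  S(SI(KK))(K(IK)(KK(SK))(SK(KI)(KK(IK))))

Answer: NO — after 4 steps the term is S(SI(KK))(K(IK)(KK(SK))(SK(KI)(KK(IK)))), not yet normal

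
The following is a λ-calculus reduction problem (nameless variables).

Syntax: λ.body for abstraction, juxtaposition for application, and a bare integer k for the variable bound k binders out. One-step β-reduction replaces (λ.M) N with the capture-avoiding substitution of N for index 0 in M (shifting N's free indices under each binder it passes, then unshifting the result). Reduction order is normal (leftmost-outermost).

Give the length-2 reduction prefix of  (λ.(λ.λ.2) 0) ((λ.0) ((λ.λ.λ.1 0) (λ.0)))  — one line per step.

Answer: after 2 steps: λ.(λ.0) ((λ.λ.λ.1 0) (λ.0))

Working:
  start: (λ.(λ.λ.2) 0) ((λ.0) ((λ.λ.λ.1 0) (λ.0)))
  step 1: (λ.λ.(λ.0) ((λ.λ.λ.1 0) (λ.0))) ((λ.0) ((λ.λ.λ.1 0) (λ.0)))
  step 2: λ.(λ.0) ((λ.λ.λ.1 0) (λ.0))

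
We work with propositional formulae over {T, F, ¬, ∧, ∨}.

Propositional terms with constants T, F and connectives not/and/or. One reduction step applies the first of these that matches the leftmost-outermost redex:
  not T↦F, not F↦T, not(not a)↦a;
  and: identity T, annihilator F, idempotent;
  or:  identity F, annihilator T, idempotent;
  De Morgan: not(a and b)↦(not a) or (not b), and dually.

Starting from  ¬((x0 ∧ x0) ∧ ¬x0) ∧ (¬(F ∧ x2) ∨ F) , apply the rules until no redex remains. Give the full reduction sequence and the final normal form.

  start: ¬((x0 ∧ x0) ∧ ¬x0) ∧ (¬(F ∧ x2) ∨ F)
  step 1: (¬(x0 ∧ x0) ∨ ¬¬x0) ∧ (¬(F ∧ x2) ∨ F)
  step 2: ((¬x0 ∨ ¬x0) ∨ ¬¬x0) ∧ (¬(F ∧ x2) ∨ F)
  step 3: (¬x0 ∨ ¬¬x0) ∧ (¬(F ∧ x2) ∨ F)
  step 4: (¬x0 ∨ x0) ∧ (¬(F ∧ x2) ∨ F)
  step 5: (¬x0 ∨ x0) ∧ ¬(F ∧ x2)
  step 6: (¬x0 ∨ x0) ∧ (¬F ∨ ¬x2)
  step 7: (¬x0 ∨ x0) ∧ (T ∨ ¬x2)
  step 8: (¬x0 ∨ x0) ∧ T
  step 9: ¬x0 ∨ x0

Answer: normal form = ¬x0 ∨ x0  (in 9 steps)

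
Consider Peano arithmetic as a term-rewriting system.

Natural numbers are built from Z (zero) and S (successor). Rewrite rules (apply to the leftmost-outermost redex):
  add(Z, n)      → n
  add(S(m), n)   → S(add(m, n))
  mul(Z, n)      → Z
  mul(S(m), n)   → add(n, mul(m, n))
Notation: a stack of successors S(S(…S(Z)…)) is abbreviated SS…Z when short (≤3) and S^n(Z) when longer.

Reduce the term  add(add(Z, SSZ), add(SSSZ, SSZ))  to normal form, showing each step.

Answer: normal form = S^7(Z)  (in 8 steps)

Reduction:
  start: add(add(Z, SSZ), add(SSSZ, SSZ))
  →1  add(SSZ, add(SSSZ, SSZ))
  →2  S(add(SZ, add(SSSZ, SSZ)))
  →3  S(S(add(Z, add(SSSZ, SSZ))))
  →4  S(S(add(SSSZ, SSZ)))
  →5  S(S(S(add(SSZ, SSZ))))
  →6  S(S(S(S(add(SZ, SSZ)))))
  →7  S(S(S(S(S(add(Z, SSZ))))))
  →8  S^7(Z)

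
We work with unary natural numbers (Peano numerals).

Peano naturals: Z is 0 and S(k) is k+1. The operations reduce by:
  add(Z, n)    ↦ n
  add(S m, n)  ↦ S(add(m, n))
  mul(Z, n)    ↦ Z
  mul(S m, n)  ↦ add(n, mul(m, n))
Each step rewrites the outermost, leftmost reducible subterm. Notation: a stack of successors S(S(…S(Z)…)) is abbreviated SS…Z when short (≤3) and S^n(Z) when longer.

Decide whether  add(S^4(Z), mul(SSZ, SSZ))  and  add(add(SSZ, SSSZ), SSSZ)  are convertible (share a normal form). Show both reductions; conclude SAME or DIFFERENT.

Answer: SAME — A ⇓ S^8(Z), B ⇓ S^8(Z)

Derivation:
Term A:
  start: add(S^4(Z), mul(SSZ, SSZ))
  [1] S(add(SSSZ, mul(SSZ, SSZ)))
  [2] S(S(add(SSZ, mul(SSZ, SSZ))))
  [3] S(S(S(add(SZ, mul(SSZ, SSZ)))))
  [4] S(S(S(S(add(Z, mul(SSZ, SSZ))))))
  [5] S(S(S(S(mul(SSZ, SSZ)))))
  [6] S(S(S(S(add(SSZ, mul(SZ, SSZ))))))
  [7] S(S(S(S(S(add(SZ, mul(SZ, SSZ)))))))
  [8] S(S(S(S(S(S(add(Z, mul(SZ, SSZ))))))))
  [9] S(S(S(S(S(S(mul(SZ, SSZ)))))))
  [10] S(S(S(S(S(S(add(SSZ, mul(Z, SSZ))))))))
  [11] S(S(S(S(S(S(S(add(SZ, mul(Z, SSZ)))))))))
  [12] S(S(S(S(S(S(S(S(add(Z, mul(Z, SSZ))))))))))
  [13] S(S(S(S(S(S(S(S(mul(Z, SSZ)))))))))
  [14] S^8(Z)

Term B:
  start: add(add(SSZ, SSSZ), SSSZ)
  [1] add(S(add(SZ, SSSZ)), SSSZ)
  [2] S(add(add(SZ, SSSZ), SSSZ))
  [3] S(add(S(add(Z, SSSZ)), SSSZ))
  [4] S(S(add(add(Z, SSSZ), SSSZ)))
  [5] S(S(add(SSSZ, SSSZ)))
  [6] S(S(S(add(SSZ, SSSZ))))
  [7] S(S(S(S(add(SZ, SSSZ)))))
  [8] S(S(S(S(S(add(Z, SSSZ))))))
  [9] S^8(Z)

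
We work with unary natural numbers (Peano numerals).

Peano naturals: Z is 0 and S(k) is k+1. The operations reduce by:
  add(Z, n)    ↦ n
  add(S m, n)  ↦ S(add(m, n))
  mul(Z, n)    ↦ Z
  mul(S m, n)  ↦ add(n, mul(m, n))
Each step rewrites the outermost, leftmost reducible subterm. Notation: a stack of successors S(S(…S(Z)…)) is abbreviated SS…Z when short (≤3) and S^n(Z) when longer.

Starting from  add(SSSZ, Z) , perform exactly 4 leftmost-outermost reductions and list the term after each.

Answer: after 4 steps: SSSZ

Reduction:
  start: add(SSSZ, Z)
  step 1: S(add(SSZ, Z))
  step 2: S(S(add(SZ, Z)))
  step 3: S(S(S(add(Z, Z))))
  step 4: SSSZ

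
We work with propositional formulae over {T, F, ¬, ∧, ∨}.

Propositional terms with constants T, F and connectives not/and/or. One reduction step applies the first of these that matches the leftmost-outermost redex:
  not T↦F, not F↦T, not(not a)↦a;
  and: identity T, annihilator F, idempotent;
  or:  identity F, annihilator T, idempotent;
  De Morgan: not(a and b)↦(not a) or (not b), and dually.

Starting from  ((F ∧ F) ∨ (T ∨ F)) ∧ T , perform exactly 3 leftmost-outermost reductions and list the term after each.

  start: ((F ∧ F) ∨ (T ∨ F)) ∧ T
  [1] (F ∧ F) ∨ (T ∨ F)
  [2] F ∨ (T ∨ F)
  [3] T ∨ F

Answer: after 3 steps: T ∨ F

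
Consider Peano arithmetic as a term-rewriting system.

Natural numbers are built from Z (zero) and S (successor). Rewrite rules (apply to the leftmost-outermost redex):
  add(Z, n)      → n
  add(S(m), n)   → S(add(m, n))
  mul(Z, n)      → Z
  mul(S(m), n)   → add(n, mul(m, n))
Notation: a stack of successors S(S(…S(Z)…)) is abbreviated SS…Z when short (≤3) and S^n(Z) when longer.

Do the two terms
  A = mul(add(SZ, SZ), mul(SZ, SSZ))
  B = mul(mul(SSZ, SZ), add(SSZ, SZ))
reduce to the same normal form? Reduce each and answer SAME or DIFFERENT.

Term A:
  start: mul(add(SZ, SZ), mul(SZ, SSZ))
  step 1: mul(S(add(Z, SZ)), mul(SZ, SSZ))
  step 2: add(mul(SZ, SSZ), mul(add(Z, SZ), mul(SZ, SSZ)))
  step 3: add(add(SSZ, mul(Z, SSZ)), mul(add(Z, SZ), mul(SZ, SSZ)))
  step 4: add(S(add(SZ, mul(Z, SSZ))), mul(add(Z, SZ), mul(SZ, SSZ)))
  step 5: S(add(add(SZ, mul(Z, SSZ)), mul(add(Z, SZ), mul(SZ, SSZ))))
  step 6: S(add(S(add(Z, mul(Z, SSZ))), mul(add(Z, SZ), mul(SZ, SSZ))))
  step 7: S(S(add(add(Z, mul(Z, SSZ)), mul(add(Z, SZ), mul(SZ, SSZ)))))
  step 8: S(S(add(mul(Z, SSZ), mul(add(Z, SZ), mul(SZ, SSZ)))))
  step 9: S(S(add(Z, mul(add(Z, SZ), mul(SZ, SSZ)))))
  step 10: S(S(mul(add(Z, SZ), mul(SZ, SSZ))))
  step 11: S(S(mul(SZ, mul(SZ, SSZ))))
  step 12: S(S(add(mul(SZ, SSZ), mul(Z, mul(SZ, SSZ)))))
  step 13: S(S(add(add(SSZ, mul(Z, SSZ)), mul(Z, mul(SZ, SSZ)))))
  step 14: S(S(add(S(add(SZ, mul(Z, SSZ))), mul(Z, mul(SZ, SSZ)))))
  step 15: S(S(S(add(add(SZ, mul(Z, SSZ)), mul(Z, mul(SZ, SSZ))))))
  step 16: S(S(S(add(S(add(Z, mul(Z, SSZ))), mul(Z, mul(SZ, SSZ))))))
  step 17: S(S(S(S(add(add(Z, mul(Z, SSZ)), mul(Z, mul(SZ, SSZ)))))))
  step 18: S(S(S(S(add(mul(Z, SSZ), mul(Z, mul(SZ, SSZ)))))))
  step 19: S(S(S(S(add(Z, mul(Z, mul(SZ, SSZ)))))))
  step 20: S(S(S(S(mul(Z, mul(SZ, SSZ))))))
  step 21: S^4(Z)

Term B:
  start: mul(mul(SSZ, SZ), add(SSZ, SZ))
  step 1: mul(add(SZ, mul(SZ, SZ)), add(SSZ, SZ))
  step 2: mul(S(add(Z, mul(SZ, SZ))), add(SSZ, SZ))
  step 3: add(add(SSZ, SZ), mul(add(Z, mul(SZ, SZ)), add(SSZ, SZ)))
  step 4: add(S(add(SZ, SZ)), mul(add(Z, mul(SZ, SZ)), add(SSZ, SZ)))
  step 5: S(add(add(SZ, SZ), mul(add(Z, mul(SZ, SZ)), add(SSZ, SZ))))
  step 6: S(add(S(add(Z, SZ)), mul(add(Z, mul(SZ, SZ)), add(SSZ, SZ))))
  step 7: S(S(add(add(Z, SZ), mul(add(Z, mul(SZ, SZ)), add(SSZ, SZ)))))
  step 8: S(S(add(SZ, mul(add(Z, mul(SZ, SZ)), add(SSZ, SZ)))))
  step 9: S(S(S(add(Z, mul(add(Z, mul(SZ, SZ)), add(SSZ, SZ))))))
  step 10: S(S(S(mul(add(Z, mul(SZ, SZ)), add(SSZ, SZ)))))
  step 11: S(S(S(mul(mul(SZ, SZ), add(SSZ, SZ)))))
  step 12: S(S(S(mul(add(SZ, mul(Z, SZ)), add(SSZ, SZ)))))
  step 13: S(S(S(mul(S(add(Z, mul(Z, SZ))), add(SSZ, SZ)))))
  step 14: S(S(S(add(add(SSZ, SZ), mul(add(Z, mul(Z, SZ)), add(SSZ, SZ))))))
  step 15: S(S(S(add(S(add(SZ, SZ)), mul(add(Z, mul(Z, SZ)), add(SSZ, SZ))))))
  step 16: S(S(S(S(add(add(SZ, SZ), mul(add(Z, mul(Z, SZ)), add(SSZ, SZ)))))))
  step 17: S(S(S(S(add(S(add(Z, SZ)), mul(add(Z, mul(Z, SZ)), add(SSZ, SZ)))))))
  step 18: S(S(S(S(S(add(add(Z, SZ), mul(add(Z, mul(Z, SZ)), add(SSZ, SZ))))))))
  step 19: S(S(S(S(S(add(SZ, mul(add(Z, mul(Z, SZ)), add(SSZ, SZ))))))))
  step 20: S(S(S(S(S(S(add(Z, mul(add(Z, mul(Z, SZ)), add(SSZ, SZ)))))))))
  step 21: S(S(S(S(S(S(mul(add(Z, mul(Z, SZ)), add(SSZ, SZ))))))))
  step 22: S(S(S(S(S(S(mul(mul(Z, SZ), add(SSZ, SZ))))))))
  step 23: S(S(S(S(S(S(mul(Z, add(SSZ, SZ))))))))
  step 24: S^6(Z)

Answer: DIFFERENT — A ⇓ S^4(Z), B ⇓ S^6(Z)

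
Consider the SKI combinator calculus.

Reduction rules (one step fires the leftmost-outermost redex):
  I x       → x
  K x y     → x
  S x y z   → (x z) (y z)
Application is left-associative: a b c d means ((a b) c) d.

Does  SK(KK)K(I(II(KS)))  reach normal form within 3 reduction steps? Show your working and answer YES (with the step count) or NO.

  start: SK(KK)K(I(II(KS)))
  [1] KK(KKK)(I(II(KS)))
  [2] K(I(II(KS)))
  [3] K(II(KS))

Answer: NO — after 3 steps the term is K(II(KS)), not yet normal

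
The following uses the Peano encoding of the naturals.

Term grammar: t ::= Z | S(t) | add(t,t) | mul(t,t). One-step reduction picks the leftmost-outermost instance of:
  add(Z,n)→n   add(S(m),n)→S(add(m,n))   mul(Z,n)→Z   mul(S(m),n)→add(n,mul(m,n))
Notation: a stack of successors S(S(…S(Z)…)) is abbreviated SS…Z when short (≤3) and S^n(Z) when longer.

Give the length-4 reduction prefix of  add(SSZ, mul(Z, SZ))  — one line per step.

  start: add(SSZ, mul(Z, SZ))
  step 1: S(add(SZ, mul(Z, SZ)))
  step 2: S(S(add(Z, mul(Z, SZ))))
  step 3: S(S(mul(Z, SZ)))
  step 4: SSZ

Answer: after 4 steps: SSZ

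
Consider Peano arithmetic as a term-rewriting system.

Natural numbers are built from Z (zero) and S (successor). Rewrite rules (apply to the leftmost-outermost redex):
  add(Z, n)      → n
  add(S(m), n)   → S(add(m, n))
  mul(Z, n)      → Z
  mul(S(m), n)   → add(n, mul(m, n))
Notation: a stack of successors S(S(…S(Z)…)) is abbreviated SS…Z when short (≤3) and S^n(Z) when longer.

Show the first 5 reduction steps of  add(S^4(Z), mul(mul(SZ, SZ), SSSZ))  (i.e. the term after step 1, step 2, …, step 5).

  start: add(S^4(Z), mul(mul(SZ, SZ), SSSZ))
  step 1: S(add(SSSZ, mul(mul(SZ, SZ), SSSZ)))
  step 2: S(S(add(SSZ, mul(mul(SZ, SZ), SSSZ))))
  step 3: S(S(S(add(SZ, mul(mul(SZ, SZ), SSSZ)))))
  step 4: S(S(S(S(add(Z, mul(mul(SZ, SZ), SSSZ))))))
  step 5: S(S(S(S(mul(mul(SZ, SZ), SSSZ)))))

Answer: after 5 steps: S(S(S(S(mul(mul(SZ, SZ), SSSZ)))))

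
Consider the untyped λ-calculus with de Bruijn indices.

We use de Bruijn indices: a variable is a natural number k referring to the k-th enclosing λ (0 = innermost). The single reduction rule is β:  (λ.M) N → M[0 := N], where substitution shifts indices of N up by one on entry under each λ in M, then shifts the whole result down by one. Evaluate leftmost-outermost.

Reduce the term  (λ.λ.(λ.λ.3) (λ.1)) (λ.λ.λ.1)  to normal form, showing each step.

  start: (λ.λ.(λ.λ.3) (λ.1)) (λ.λ.λ.1)
  →1  λ.(λ.λ.λ.λ.λ.1) (λ.1)
  →2  λ.λ.λ.λ.λ.1

Answer: normal form = λ.λ.λ.λ.λ.1  (in 2 steps)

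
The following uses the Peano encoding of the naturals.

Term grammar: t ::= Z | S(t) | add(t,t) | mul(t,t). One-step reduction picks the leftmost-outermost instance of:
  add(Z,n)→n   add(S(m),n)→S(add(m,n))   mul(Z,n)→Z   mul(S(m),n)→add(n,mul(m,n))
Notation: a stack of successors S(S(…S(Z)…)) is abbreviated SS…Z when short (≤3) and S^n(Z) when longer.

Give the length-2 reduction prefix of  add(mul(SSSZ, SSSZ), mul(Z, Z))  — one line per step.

  start: add(mul(SSSZ, SSSZ), mul(Z, Z))
  [1] add(add(SSSZ, mul(SSZ, SSSZ)), mul(Z, Z))
  [2] add(S(add(SSZ, mul(SSZ, SSSZ))), mul(Z, Z))

Answer: after 2 steps: add(S(add(SSZ, mul(SSZ, SSSZ))), mul(Z, Z))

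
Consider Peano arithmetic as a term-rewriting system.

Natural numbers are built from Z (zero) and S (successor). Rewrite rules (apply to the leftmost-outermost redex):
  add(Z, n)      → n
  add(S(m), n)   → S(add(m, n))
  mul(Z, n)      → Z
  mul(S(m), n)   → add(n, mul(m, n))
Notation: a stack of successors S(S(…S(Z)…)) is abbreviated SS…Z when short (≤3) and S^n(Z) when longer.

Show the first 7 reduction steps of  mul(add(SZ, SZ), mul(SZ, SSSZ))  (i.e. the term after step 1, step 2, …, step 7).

Answer: after 7 steps: S(S(add(add(SZ, mul(Z, SSSZ)), mul(add(Z, SZ), mul(SZ, SSSZ)))))

Working:
  start: mul(add(SZ, SZ), mul(SZ, SSSZ))
  step 1: mul(S(add(Z, SZ)), mul(SZ, SSSZ))
  step 2: add(mul(SZ, SSSZ), mul(add(Z, SZ), mul(SZ, SSSZ)))
  step 3: add(add(SSSZ, mul(Z, SSSZ)), mul(add(Z, SZ), mul(SZ, SSSZ)))
  step 4: add(S(add(SSZ, mul(Z, SSSZ))), mul(add(Z, SZ), mul(SZ, SSSZ)))
  step 5: S(add(add(SSZ, mul(Z, SSSZ)), mul(add(Z, SZ), mul(SZ, SSSZ))))
  step 6: S(add(S(add(SZ, mul(Z, SSSZ))), mul(add(Z, SZ), mul(SZ, SSSZ))))
  step 7: S(S(add(add(SZ, mul(Z, SSSZ)), mul(add(Z, SZ), mul(SZ, SSSZ)))))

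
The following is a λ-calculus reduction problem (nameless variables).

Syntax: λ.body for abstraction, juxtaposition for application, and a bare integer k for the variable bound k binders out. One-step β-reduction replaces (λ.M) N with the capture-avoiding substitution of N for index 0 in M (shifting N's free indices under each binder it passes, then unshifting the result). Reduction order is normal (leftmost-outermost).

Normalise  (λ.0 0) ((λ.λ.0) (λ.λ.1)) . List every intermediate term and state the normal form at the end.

Answer: normal form = λ.0  (in 4 steps)

Working:
  start: (λ.0 0) ((λ.λ.0) (λ.λ.1))
  step 1: (λ.λ.0) (λ.λ.1) ((λ.λ.0) (λ.λ.1))
  step 2: (λ.0) ((λ.λ.0) (λ.λ.1))
  step 3: (λ.λ.0) (λ.λ.1)
  step 4: λ.0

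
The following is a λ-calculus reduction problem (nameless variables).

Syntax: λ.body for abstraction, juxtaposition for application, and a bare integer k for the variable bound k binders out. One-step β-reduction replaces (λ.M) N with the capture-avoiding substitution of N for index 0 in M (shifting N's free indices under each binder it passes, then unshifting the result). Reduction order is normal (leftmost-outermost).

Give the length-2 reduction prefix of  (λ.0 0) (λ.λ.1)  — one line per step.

  start: (λ.0 0) (λ.λ.1)
  step 1: (λ.λ.1) (λ.λ.1)
  step 2: λ.λ.λ.1

Answer: after 2 steps: λ.λ.λ.1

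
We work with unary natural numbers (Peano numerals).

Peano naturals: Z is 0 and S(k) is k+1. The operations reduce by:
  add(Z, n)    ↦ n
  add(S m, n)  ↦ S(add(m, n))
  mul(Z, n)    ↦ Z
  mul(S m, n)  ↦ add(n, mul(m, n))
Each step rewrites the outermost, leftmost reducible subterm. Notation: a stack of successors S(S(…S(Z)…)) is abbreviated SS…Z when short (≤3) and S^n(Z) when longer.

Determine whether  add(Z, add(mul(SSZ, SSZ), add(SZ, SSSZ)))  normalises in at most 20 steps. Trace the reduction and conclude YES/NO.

  start: add(Z, add(mul(SSZ, SSZ), add(SZ, SSSZ)))
  step 1: add(mul(SSZ, SSZ), add(SZ, SSSZ))
  step 2: add(add(SSZ, mul(SZ, SSZ)), add(SZ, SSSZ))
  step 3: add(S(add(SZ, mul(SZ, SSZ))), add(SZ, SSSZ))
  step 4: S(add(add(SZ, mul(SZ, SSZ)), add(SZ, SSSZ)))
  step 5: S(add(S(add(Z, mul(SZ, SSZ))), add(SZ, SSSZ)))
  step 6: S(S(add(add(Z, mul(SZ, SSZ)), add(SZ, SSSZ))))
  step 7: S(S(add(mul(SZ, SSZ), add(SZ, SSSZ))))
  step 8: S(S(add(add(SSZ, mul(Z, SSZ)), add(SZ, SSSZ))))
  step 9: S(S(add(S(add(SZ, mul(Z, SSZ))), add(SZ, SSSZ))))
  step 10: S(S(S(add(add(SZ, mul(Z, SSZ)), add(SZ, SSSZ)))))
  step 11: S(S(S(add(S(add(Z, mul(Z, SSZ))), add(SZ, SSSZ)))))
  step 12: S(S(S(S(add(add(Z, mul(Z, SSZ)), add(SZ, SSSZ))))))
  step 13: S(S(S(S(add(mul(Z, SSZ), add(SZ, SSSZ))))))
  step 14: S(S(S(S(add(Z, add(SZ, SSSZ))))))
  step 15: S(S(S(S(add(SZ, SSSZ)))))
  step 16: S(S(S(S(S(add(Z, SSSZ))))))
  step 17: S^8(Z)

Answer: YES — reaches normal form S^8(Z) in 17 ≤ 20 steps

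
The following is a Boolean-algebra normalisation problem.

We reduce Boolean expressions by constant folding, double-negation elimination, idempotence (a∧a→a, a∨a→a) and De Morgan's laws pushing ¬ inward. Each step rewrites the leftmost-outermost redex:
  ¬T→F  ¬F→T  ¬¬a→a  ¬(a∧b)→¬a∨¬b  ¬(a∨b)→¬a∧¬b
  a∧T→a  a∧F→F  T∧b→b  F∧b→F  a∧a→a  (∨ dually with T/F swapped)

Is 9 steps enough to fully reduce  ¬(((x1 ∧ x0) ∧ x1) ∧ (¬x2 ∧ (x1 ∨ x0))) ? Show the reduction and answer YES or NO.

  start: ¬(((x1 ∧ x0) ∧ x1) ∧ (¬x2 ∧ (x1 ∨ x0)))
  step 1: ¬((x1 ∧ x0) ∧ x1) ∨ ¬(¬x2 ∧ (x1 ∨ x0))
  step 2: (¬(x1 ∧ x0) ∨ ¬x1) ∨ ¬(¬x2 ∧ (x1 ∨ x0))
  step 3: ((¬x1 ∨ ¬x0) ∨ ¬x1) ∨ ¬(¬x2 ∧ (x1 ∨ x0))
  step 4: ((¬x1 ∨ ¬x0) ∨ ¬x1) ∨ (¬¬x2 ∨ ¬(x1 ∨ x0))
  step 5: ((¬x1 ∨ ¬x0) ∨ ¬x1) ∨ (x2 ∨ ¬(x1 ∨ x0))
  step 6: ((¬x1 ∨ ¬x0) ∨ ¬x1) ∨ (x2 ∨ (¬x1 ∧ ¬x0))

Answer: YES — reaches normal form ((¬x1 ∨ ¬x0) ∨ ¬x1) ∨ (x2 ∨ (¬x1 ∧ ¬x0)) in 6 ≤ 9 steps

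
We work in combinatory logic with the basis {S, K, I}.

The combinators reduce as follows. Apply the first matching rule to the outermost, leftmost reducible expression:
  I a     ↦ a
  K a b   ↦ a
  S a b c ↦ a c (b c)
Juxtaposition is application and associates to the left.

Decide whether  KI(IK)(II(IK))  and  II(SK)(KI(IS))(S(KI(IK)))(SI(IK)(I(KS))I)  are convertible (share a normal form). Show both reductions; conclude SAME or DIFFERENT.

Answer: DIFFERENT — A ⇓ K, B ⇓ SI(SI)

Working:
Term A:
  start: KI(IK)(II(IK))
  →1  I(II(IK))
  →2  II(IK)
  →3  I(IK)
  →4  IK
  →5  K

Term B:
  start: II(SK)(KI(IS))(S(KI(IK)))(SI(IK)(I(KS))I)
  →1  I(SK)(KI(IS))(S(KI(IK)))(SI(IK)(I(KS))I)
  →2  SK(KI(IS))(S(KI(IK)))(SI(IK)(I(KS))I)
  →3  K(S(KI(IK)))(KI(IS)(S(KI(IK))))(SI(IK)(I(KS))I)
  →4  S(KI(IK))(SI(IK)(I(KS))I)
  →5  SI(SI(IK)(I(KS))I)
  →6  SI(I(I(KS))(IK(I(KS)))I)
  →7  SI(I(KS)(IK(I(KS)))I)
  →8  SI(KS(IK(I(KS)))I)
  →9  SI(SI)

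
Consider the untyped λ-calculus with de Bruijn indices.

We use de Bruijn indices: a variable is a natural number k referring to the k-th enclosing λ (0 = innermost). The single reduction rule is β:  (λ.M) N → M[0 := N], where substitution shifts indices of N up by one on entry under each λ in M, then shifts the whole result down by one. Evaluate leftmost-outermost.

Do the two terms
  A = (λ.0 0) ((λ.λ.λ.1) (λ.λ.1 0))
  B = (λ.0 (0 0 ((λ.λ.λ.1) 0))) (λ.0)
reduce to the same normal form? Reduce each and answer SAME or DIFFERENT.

Answer: DIFFERENT — A ⇓ λ.λ.λ.1, B ⇓ λ.λ.1

Reduction:
Term A:
  start: (λ.0 0) ((λ.λ.λ.1) (λ.λ.1 0))
  [1] (λ.λ.λ.1) (λ.λ.1 0) ((λ.λ.λ.1) (λ.λ.1 0))
  [2] (λ.λ.1) ((λ.λ.λ.1) (λ.λ.1 0))
  [3] λ.(λ.λ.λ.1) (λ.λ.1 0)
  [4] λ.λ.λ.1

Term B:
  start: (λ.0 (0 0 ((λ.λ.λ.1) 0))) (λ.0)
  [1] (λ.0) ((λ.0) (λ.0) ((λ.λ.λ.1) (λ.0)))
  [2] (λ.0) (λ.0) ((λ.λ.λ.1) (λ.0))
  [3] (λ.0) ((λ.λ.λ.1) (λ.0))
  [4] (λ.λ.λ.1) (λ.0)
  [5] λ.λ.1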